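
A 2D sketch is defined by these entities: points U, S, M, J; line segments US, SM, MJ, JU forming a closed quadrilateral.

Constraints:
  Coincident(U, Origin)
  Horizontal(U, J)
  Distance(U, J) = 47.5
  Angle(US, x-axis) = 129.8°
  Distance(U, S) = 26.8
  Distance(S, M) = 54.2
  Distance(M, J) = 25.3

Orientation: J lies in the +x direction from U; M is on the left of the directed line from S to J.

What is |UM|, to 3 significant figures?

43.6

Checks: |SM| = 54.20 ✓; |MJ| = 25.30 ✓.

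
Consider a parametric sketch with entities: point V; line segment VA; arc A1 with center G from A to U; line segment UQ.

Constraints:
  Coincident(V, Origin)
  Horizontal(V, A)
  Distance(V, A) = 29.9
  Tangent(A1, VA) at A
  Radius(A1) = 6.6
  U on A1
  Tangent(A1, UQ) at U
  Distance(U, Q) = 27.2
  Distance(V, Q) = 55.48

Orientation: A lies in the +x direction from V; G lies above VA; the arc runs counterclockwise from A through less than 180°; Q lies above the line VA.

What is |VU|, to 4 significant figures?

36.01

V is at the origin; VA is horizontal with |VA| = 29.9 and A on the +x side, so A = (29.90, 0.000). Since A1 is tangent to VA there, GA ⟂ VA, so G = A + (0, 6.6) = (29.90, 6.600). Since GU ⟂ UQ (tangency), |GQ| = √(6.6² + 27.2²) = 27.99 regardless of where U sits on A1. So Q lies on both circle(V, 55.48) and circle(G, 27.99); the above-VA intersection is Q = (47.85, 28.07). U is the foot of the tangent from Q: U = (35.82, 3.680).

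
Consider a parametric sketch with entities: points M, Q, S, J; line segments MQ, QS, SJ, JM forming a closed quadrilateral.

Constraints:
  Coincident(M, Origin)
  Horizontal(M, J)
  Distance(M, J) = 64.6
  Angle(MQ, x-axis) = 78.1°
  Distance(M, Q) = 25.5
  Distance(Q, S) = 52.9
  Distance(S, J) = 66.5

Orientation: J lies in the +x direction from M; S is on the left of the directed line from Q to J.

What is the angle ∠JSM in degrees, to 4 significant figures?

53.60°

M is at the origin; MJ is horizontal with |MJ| = 64.6 and J in +x, so J = (64.6, 0). MQ runs at 78.1° with |MQ| = 25.5, so Q = (5.258, 24.95). S is determined by |QS| = 52.9 and |SJ| = 66.5 together: it lies at the intersection of circle(Q, 52.9) and circle(J, 66.5). With |QJ| = 64.37, the foot of the radical line on QJ is 19.57 from Q and the perpendicular offset is √(52.9² − 19.57²) = 49.15. Taking the left-of-QJ solution: S = (42.35, 62.67).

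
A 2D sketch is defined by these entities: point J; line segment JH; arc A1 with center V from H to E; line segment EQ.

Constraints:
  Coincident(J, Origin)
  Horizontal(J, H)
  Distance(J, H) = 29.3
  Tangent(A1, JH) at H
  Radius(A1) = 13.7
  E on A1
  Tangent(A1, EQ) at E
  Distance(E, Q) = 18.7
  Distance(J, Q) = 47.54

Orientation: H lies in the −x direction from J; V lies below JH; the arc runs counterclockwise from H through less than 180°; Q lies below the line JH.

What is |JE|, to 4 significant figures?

45.91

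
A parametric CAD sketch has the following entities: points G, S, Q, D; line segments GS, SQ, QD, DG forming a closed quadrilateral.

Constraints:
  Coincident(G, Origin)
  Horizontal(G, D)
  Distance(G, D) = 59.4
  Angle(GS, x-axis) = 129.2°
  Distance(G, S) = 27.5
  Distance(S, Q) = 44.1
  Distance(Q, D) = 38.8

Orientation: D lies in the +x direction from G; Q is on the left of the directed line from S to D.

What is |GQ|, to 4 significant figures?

33.93

Checks: |SQ| = 44.10 ✓; |QD| = 38.80 ✓.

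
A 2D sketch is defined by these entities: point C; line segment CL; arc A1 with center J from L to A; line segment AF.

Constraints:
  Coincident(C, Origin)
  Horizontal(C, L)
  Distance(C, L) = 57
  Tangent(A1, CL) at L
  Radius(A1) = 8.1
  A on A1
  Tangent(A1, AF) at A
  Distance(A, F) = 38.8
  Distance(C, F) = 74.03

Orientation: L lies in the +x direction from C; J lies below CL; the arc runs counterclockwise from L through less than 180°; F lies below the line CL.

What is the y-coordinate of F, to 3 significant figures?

-47.7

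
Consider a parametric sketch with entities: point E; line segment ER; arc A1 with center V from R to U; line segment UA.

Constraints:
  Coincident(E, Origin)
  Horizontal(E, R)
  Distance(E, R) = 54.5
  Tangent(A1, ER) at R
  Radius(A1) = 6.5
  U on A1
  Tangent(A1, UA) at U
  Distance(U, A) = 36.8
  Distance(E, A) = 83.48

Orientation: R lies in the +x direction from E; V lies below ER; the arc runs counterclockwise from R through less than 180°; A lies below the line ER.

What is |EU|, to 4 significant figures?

50.82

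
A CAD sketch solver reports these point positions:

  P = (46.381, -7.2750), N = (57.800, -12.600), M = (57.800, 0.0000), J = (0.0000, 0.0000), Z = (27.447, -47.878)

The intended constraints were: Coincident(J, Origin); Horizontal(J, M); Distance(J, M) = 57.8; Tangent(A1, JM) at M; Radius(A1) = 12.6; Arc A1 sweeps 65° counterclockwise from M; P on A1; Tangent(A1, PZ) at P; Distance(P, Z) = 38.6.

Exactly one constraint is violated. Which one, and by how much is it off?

Distance(P, Z) = 38.6 — off by 6.20.

J = (0.00, 0.00) ✓; J.y = 0.00, M.y = 0.00 ✓; |JM| = 57.80 ✓; ∠(NM, MJ) = 90.00° ✓; |NM| = 12.60 ✓; bearing(N→P) − bearing(N→M) = 65.00° ✓; |NP| = 12.60 ✓; ∠(NP, PZ) = 90.00° ✓; |PZ| = 44.80 ✗.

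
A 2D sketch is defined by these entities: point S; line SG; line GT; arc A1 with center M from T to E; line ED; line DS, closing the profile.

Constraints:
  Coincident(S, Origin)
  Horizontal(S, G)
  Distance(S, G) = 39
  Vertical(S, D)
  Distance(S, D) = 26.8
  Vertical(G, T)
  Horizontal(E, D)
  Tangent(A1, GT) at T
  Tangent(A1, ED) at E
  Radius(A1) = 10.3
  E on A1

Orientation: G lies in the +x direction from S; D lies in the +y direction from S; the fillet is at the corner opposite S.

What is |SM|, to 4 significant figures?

33.10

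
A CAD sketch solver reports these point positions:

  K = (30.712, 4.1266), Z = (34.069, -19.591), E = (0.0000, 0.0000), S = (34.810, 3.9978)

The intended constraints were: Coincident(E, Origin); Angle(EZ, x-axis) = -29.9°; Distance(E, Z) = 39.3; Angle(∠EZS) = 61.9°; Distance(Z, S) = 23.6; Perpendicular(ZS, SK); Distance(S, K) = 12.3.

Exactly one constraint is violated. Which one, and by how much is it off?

Distance(S, K) = 12.3 — off by 8.20.

E = (0.00, 0.00) ✓; EZ at -29.90° ✓; |EZ| = 39.30 ✓; ∠EZS = 61.90° ✓; |ZS| = 23.60 ✓; ∠(ZS, SK) = 90.00° ✓; |SK| = 4.100 ✗.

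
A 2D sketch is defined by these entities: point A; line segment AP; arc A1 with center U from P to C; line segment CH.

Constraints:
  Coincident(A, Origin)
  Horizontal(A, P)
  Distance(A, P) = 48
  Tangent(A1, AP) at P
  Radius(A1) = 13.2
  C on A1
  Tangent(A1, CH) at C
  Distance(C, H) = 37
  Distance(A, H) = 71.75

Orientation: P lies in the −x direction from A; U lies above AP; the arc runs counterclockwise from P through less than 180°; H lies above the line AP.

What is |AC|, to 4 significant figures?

39.93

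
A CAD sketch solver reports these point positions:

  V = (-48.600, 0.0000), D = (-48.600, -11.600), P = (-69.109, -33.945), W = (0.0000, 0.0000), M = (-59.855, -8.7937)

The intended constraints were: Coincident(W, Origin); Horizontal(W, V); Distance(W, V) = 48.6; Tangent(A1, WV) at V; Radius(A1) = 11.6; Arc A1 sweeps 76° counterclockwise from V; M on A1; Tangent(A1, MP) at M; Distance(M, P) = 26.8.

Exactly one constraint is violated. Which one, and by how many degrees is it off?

Tangent(A1, MP) at M — off by 6.20°.

W = (0.00, 0.00) ✓; W.y = 0.00, V.y = 0.00 ✓; |WV| = 48.60 ✓; ∠(DV, VW) = 90.00° ✓; |DV| = 11.60 ✓; bearing(D→M) − bearing(D→V) = 76.00° ✓; |DM| = 11.60 ✓; ∠(DM, MP) = 96.20° ✗; |MP| = 26.80 ✓.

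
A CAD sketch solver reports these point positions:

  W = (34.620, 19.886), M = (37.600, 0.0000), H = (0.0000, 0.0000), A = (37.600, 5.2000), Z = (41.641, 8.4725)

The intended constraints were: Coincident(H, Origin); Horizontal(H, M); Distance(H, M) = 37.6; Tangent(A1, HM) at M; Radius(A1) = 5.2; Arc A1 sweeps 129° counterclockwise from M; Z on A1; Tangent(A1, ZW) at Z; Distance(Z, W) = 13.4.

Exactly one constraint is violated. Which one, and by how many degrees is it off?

Tangent(A1, ZW) at Z — off by 7.40°.

H = (0.00, 0.00) ✓; H.y = 0.00, M.y = 0.00 ✓; |HM| = 37.60 ✓; ∠(AM, MH) = 90.00° ✓; |AM| = 5.200 ✓; bearing(A→Z) − bearing(A→M) = 129.0° ✓; |AZ| = 5.200 ✓; ∠(AZ, ZW) = 97.40° ✗; |ZW| = 13.40 ✓.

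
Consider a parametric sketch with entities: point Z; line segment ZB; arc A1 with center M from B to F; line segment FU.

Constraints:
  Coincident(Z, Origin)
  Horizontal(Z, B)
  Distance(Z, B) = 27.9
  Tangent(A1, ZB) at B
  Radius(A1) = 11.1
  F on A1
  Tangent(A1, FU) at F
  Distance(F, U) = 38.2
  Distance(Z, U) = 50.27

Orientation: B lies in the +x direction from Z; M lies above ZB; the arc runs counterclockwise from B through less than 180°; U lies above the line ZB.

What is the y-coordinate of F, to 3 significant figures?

17.8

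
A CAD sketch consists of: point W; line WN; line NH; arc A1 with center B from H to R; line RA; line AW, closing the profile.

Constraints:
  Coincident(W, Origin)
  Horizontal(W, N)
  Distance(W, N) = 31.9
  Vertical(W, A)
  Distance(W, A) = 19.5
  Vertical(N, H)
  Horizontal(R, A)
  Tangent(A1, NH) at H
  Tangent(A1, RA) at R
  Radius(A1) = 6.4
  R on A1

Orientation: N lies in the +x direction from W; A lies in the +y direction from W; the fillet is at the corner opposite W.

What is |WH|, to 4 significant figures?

34.49

W is at the origin; WN is horizontal with |WN| = 31.9 and N on the +x side, so N = (31.90, 0.000). WA is vertical with |WA| = 19.5 and A on the +y side, so A = (0.000, 19.50). The virtual corner opposite W is at (31.90, 19.50). A1 meets NH tangentially, so BH is at right angles to NH and tangency of A1 to RA means the radius BR is perpendicular to RA, with radius 6.4, so the center B sits 6.4 in from both sides at B = (25.50, 13.10). That places the tangent points at H = (31.90, 13.10) on NH and R = (25.50, 19.50) on RA. Then |WH| = |H − W| = 34.49.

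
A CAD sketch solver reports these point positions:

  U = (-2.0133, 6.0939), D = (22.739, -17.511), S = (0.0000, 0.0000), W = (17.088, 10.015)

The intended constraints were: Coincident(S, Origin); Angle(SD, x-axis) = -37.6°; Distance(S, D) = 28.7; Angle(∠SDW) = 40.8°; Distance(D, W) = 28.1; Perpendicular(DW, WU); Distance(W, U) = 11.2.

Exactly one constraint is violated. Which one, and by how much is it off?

Distance(W, U) = 11.2 — off by 8.30.

S = (0.00, 0.00) ✓; SD at -37.60° ✓; |SD| = 28.70 ✓; ∠SDW = 40.80° ✓; |DW| = 28.10 ✓; ∠(DW, WU) = 90.00° ✓; |WU| = 19.50 ✗.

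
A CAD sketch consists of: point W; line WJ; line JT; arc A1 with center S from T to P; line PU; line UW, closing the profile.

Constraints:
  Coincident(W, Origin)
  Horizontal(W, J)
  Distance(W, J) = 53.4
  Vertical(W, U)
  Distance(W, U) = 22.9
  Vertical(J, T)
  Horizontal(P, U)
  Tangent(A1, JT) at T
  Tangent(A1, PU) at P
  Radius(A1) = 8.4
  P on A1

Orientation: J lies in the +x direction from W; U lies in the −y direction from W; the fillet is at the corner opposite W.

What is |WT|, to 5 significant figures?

55.334

W is at the origin; WJ is horizontal with |WJ| = 53.4 and J on the +x side, so J = (53.400, 0.0000). W and U share the same x with |WU| = 22.9 and U on the −y side, so U = (0.0000, -22.900). The virtual corner opposite W is at (53.400, -22.900). A1 meets JT tangentially, so ST is at right angles to JT and the tangent condition forces SP to be normal to PU, with radius 8.4, so the center S sits 8.4 in from both sides at S = (45.000, -14.500). That places the tangent points at T = (53.400, -14.500) on JT and P = (45.000, -22.900) on PU. Then |WT| = |T − W| = 55.334.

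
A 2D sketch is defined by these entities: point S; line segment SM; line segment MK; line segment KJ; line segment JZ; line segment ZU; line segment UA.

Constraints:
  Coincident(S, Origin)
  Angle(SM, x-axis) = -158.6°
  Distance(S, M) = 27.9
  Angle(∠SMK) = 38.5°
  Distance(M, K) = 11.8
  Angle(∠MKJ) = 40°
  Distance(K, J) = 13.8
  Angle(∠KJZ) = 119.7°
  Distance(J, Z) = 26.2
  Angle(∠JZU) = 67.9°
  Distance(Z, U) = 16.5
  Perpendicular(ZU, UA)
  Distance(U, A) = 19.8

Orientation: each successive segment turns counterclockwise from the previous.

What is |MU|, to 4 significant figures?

17.41

∠KJZ = 119.7° gives JZ at -176.8° from the x-axis; with |JZ| = 26.2, Z = (-48.35, -3.526). ∠JZU = 67.9° gives ZU at -64.70° from the x-axis; with |ZU| = 16.5, U = (-41.30, -18.44). Then |MU| = |U − M| = 17.41.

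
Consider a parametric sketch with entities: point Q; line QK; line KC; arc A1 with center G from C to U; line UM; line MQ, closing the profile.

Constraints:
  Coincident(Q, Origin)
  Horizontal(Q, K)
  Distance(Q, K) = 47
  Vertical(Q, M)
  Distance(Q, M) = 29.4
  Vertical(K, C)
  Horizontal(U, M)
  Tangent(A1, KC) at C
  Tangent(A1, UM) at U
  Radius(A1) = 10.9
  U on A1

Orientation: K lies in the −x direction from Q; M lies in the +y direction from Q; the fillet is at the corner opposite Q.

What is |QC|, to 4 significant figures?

50.51

Q is at the origin; Q and K share the same y with |QK| = 47.0 and K on the −x side, so K = (-47.00, 0.000). QM is vertical with |QM| = 29.4 and M on the +y side, so M = (0.000, 29.40). The virtual corner opposite Q is at (-47.00, 29.40). The tangent condition forces GC to be normal to KC and tangency of A1 to UM means the radius GU is perpendicular to UM, with radius 10.9, so the center G sits 10.9 in from both sides at G = (-36.10, 18.50). That places the tangent points at C = (-47.00, 18.50) on KC and U = (-36.10, 29.40) on UM. Then |QC| = |C − Q| = 50.51.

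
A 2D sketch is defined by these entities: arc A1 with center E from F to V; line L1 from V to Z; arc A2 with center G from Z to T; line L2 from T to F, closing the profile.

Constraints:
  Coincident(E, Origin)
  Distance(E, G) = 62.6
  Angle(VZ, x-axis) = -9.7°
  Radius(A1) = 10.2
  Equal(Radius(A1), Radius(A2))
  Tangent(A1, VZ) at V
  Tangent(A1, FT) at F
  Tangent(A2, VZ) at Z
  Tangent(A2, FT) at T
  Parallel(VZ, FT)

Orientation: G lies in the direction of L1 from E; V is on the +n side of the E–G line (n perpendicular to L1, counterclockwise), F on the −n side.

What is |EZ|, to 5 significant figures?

63.426

The slot axis is L1's direction at -9.7°, so u = (cos -9.7°, sin -9.7°) = (0.98570, -0.16849) and n = (−sin -9.7°, cos -9.7°) = (0.16849, 0.98570). E is at the origin and G lies 62.6 along u from E, so G = 62.6·u = (61.705, -10.547). Tangency of A1 to both parallel lines with radius 10.2 puts V and F at E ± 10.2·n: V = (1.7186, 10.054), F = (-1.7186, -10.054). Equal radii place Z and T the same way about G: Z = G + 10.2·n = (63.424, -0.49326), T = G − 10.2·n = (59.986, -20.602). Then |EZ| = |Z − E| = 63.426.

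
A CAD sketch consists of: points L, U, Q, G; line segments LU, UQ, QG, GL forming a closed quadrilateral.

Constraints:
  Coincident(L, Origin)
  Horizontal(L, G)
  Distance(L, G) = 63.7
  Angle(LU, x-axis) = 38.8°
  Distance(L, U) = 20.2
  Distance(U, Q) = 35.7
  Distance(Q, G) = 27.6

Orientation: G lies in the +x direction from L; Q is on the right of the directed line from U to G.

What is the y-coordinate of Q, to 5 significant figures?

-13.748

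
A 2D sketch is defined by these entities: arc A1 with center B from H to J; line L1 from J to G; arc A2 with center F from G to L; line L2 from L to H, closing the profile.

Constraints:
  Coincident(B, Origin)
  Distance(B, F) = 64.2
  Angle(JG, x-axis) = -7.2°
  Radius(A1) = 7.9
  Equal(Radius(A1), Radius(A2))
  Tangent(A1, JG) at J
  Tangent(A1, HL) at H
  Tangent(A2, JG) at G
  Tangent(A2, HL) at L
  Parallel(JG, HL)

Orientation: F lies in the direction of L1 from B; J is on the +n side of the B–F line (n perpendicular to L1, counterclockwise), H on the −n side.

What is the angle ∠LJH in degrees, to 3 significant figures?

76.2°

The slot axis is L1's direction at -7.2°, so u = (cos -7.2°, sin -7.2°) = (0.992, -0.125) and n = (−sin -7.2°, cos -7.2°) = (0.125, 0.992). B is at the origin and F lies 64.2 along u from B, so F = 64.2·u = (63.7, -8.05). Tangency of A1 to both parallel lines with radius 7.9 puts J and H at B ± 7.9·n: J = (0.990, 7.84), H = (-0.990, -7.84). Equal radii place G and L the same way about F: G = F + 7.9·n = (64.7, -0.209), L = F − 7.9·n = (62.7, -15.9). Then cos ∠LJH = JL·JH / (|JL||JH|), giving 76.2°.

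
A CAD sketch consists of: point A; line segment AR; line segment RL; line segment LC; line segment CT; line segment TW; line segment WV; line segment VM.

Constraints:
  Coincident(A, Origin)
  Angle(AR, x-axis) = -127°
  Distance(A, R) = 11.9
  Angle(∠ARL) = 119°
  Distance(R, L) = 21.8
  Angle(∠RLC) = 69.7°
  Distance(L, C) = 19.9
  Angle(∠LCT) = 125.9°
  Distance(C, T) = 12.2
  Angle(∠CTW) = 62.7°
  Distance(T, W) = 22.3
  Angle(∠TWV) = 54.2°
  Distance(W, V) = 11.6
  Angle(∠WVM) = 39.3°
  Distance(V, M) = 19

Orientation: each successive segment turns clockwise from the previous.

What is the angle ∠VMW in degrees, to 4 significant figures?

36.24°

∠TWV = 54.2° gives WV at 124.5° from the x-axis; with |WV| = 11.6, V = (-21.31, 1.230). ∠WVM = 39.3° gives VM at -16.20° from the x-axis; with |VM| = 19.0, M = (-3.064, -4.071). Then cos ∠VMW = MV·MW / (|MV||MW|), giving 36.24°.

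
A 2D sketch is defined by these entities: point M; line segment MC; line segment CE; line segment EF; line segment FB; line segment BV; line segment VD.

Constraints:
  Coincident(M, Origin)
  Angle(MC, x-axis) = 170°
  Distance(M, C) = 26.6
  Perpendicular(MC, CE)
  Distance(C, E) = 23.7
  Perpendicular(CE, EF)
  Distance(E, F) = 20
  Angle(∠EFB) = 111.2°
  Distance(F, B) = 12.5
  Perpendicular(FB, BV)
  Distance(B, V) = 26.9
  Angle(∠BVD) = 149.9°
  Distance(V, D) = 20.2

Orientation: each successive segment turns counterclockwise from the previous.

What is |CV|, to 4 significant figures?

2.385

∠EFB = 111.2° gives FB at 58.80° from the x-axis; with |FB| = 12.5, B = (-4.140, -11.50). The perpendicularity gives BV at right angles to FB, so BV runs at 148.8°; with |BV| = 26.9, V = (-27.15, 2.433). Then |CV| = |V − C| = 2.385.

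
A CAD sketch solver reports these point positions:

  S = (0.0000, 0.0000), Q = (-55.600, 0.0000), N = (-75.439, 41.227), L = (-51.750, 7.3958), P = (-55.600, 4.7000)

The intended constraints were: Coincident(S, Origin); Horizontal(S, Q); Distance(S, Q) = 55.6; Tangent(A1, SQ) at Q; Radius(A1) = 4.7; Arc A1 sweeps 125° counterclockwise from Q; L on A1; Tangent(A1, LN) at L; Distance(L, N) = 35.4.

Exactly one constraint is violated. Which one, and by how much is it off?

Distance(L, N) = 35.4 — off by 5.90.

S = (0.00, 0.00) ✓; S.y = 0.00, Q.y = 0.00 ✓; |SQ| = 55.60 ✓; ∠(PQ, QS) = 90.00° ✓; |PQ| = 4.700 ✓; bearing(P→L) − bearing(P→Q) = 125.0° ✓; |PL| = 4.700 ✓; ∠(PL, LN) = 90.00° ✓; |LN| = 41.30 ✗.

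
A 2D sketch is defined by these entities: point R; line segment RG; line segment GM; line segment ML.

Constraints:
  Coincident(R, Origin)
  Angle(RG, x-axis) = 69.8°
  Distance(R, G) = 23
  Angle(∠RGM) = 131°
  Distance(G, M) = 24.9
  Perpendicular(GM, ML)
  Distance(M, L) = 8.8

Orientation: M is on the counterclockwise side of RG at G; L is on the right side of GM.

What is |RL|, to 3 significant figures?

47.8

R is at the origin; RG runs at 69.8° with length 23.0, so G = 23.0·(cos 69.8°, sin 69.8°) = (7.94, 21.6). ∠RGM = 131.0°, so GM runs at 69.8° + (180° − 131.0°) = 119° from the x-axis; with |GM| = 24.9, M = G + 24.9·(cos 119°, sin 119°) = (-4.05, 43.4). GM ⟂ ML; with |ML| = 8.8 on the right of GM, L = M + 8.8·(0.876, 0.482) = (3.66, 47.6). Then |RL| = |L − R| = 47.8.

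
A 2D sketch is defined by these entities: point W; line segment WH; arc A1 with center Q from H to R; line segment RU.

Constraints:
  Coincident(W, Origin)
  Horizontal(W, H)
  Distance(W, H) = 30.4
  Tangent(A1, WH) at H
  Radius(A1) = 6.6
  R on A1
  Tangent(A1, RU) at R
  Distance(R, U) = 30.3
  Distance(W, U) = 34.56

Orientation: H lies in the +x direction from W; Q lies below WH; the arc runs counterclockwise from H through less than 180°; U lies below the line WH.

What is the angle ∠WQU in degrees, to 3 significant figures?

67.6°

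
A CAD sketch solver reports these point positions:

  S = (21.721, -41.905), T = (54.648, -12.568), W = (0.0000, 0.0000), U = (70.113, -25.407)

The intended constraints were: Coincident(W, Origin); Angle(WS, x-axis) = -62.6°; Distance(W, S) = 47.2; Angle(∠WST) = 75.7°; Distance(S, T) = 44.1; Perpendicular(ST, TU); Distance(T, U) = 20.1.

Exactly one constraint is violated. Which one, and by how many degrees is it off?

Perpendicular(ST, TU) — off by 8.60°.

W = (0.00, 0.00) ✓; WS at -62.60° ✓; |WS| = 47.20 ✓; ∠WST = 75.70° ✓; |ST| = 44.10 ✓; ∠(ST, TU) = 81.40° ✗; |TU| = 20.10 ✓.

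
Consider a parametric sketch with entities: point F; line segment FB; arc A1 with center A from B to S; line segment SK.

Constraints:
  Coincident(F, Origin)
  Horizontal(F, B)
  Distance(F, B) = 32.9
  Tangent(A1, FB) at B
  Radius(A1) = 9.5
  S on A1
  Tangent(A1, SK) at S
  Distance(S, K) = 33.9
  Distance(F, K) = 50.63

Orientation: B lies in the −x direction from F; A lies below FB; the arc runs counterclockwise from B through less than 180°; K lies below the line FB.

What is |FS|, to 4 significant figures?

43.58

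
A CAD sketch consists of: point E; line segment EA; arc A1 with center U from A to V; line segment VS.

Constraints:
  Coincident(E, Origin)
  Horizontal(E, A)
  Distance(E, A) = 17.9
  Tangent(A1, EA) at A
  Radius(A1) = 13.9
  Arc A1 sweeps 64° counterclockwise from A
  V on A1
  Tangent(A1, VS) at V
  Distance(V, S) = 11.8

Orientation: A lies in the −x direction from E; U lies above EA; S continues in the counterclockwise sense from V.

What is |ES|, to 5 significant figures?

18.414

On A1, A sits at bearing -90° from U; a 64° counterclockwise sweep puts V at bearing -26°, so V = U + 13.9·(cos -26°, sin -26°) = (-5.4068, 7.8066). A1 meets VS tangentially, so UV is at right angles to VS, so VS runs along (−sin -26°, cos -26°); with |VS| = 11.8, S = (-0.23398, 18.412). Then |ES| = |S − E| = 18.414.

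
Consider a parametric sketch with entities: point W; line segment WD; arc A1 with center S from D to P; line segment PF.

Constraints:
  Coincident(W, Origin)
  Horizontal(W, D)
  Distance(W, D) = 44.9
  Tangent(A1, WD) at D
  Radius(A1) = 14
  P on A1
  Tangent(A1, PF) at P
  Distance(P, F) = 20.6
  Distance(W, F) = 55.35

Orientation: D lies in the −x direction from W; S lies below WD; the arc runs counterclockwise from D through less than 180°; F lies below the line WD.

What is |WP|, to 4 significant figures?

59.71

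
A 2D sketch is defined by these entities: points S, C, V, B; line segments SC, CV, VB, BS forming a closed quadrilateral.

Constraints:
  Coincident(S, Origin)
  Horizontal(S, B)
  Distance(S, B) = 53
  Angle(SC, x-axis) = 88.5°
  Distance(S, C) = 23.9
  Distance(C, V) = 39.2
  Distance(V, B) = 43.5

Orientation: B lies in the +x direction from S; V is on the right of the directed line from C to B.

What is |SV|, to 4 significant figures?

18.03

Checks: |CV| = 39.20 ✓; |VB| = 43.50 ✓.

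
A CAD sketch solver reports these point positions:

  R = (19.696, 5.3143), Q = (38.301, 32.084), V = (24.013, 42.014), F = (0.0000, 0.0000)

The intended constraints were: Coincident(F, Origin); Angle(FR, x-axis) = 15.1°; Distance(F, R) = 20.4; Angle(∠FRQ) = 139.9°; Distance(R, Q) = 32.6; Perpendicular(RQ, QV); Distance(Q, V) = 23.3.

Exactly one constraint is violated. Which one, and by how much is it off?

Distance(Q, V) = 23.3 — off by 5.90.

F = (0.00, 0.00) ✓; FR at 15.10° ✓; |FR| = 20.40 ✓; ∠FRQ = 139.9° ✓; |RQ| = 32.60 ✓; ∠(RQ, QV) = 90.00° ✓; |QV| = 17.40 ✗.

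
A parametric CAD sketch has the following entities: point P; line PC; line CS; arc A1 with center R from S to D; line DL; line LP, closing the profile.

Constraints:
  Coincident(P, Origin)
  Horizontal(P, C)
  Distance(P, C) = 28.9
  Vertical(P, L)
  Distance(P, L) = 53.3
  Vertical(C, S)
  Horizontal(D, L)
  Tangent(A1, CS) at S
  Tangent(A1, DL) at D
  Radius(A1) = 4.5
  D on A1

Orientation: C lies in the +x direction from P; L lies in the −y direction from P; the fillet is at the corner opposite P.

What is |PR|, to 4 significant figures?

54.56

PL is vertical with |PL| = 53.3 and L on the −y side, so L = (0.000, -53.30). The virtual corner opposite P is at (28.90, -53.30). Since A1 is tangent to CS there, RS ⟂ CS and the tangent condition forces RD to be normal to DL, with radius 4.5, so the center R sits 4.5 in from both sides at R = (24.40, -48.80). Then |PR| = |R − P| = 54.56.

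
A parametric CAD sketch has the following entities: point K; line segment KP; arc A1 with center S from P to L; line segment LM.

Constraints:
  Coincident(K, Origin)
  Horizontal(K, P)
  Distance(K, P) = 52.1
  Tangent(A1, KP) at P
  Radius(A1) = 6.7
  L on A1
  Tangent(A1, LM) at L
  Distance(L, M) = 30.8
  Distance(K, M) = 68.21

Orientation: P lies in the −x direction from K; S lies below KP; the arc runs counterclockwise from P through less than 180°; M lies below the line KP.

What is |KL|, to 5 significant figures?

59.218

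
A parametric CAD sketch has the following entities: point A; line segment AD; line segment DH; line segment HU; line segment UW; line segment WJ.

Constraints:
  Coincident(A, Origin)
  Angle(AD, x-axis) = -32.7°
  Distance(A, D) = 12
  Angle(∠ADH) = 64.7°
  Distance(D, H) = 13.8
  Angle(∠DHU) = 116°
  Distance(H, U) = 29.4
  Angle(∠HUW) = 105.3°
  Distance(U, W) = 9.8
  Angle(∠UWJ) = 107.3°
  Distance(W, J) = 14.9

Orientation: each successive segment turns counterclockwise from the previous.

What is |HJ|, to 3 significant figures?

26.1

∠HUW = 105.3° gives UW at -139° from the x-axis; with |UW| = 9.8, W = (-20.0, 16.9). ∠UWJ = 107.3° gives WJ at -66.0° from the x-axis; with |WJ| = 14.9, J = (-14.0, 3.31). Then |HJ| = |J − H| = 26.1.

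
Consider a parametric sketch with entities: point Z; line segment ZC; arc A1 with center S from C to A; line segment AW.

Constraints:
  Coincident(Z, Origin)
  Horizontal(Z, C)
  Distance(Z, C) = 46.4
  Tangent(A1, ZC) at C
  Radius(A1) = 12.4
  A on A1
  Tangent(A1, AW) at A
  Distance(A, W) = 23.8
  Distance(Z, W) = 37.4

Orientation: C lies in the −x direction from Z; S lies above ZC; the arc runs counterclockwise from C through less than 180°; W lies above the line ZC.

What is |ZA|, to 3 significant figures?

36.0

Checks: ∠(SC, CZ) = 90.00° ✓; |SC| = 12.40 ✓; |SA| = 12.40 ✓; ∠(SA, AW) = 90.00° ✓; |AW| = 23.80 ✓; |ZW| = 37.40 ✓.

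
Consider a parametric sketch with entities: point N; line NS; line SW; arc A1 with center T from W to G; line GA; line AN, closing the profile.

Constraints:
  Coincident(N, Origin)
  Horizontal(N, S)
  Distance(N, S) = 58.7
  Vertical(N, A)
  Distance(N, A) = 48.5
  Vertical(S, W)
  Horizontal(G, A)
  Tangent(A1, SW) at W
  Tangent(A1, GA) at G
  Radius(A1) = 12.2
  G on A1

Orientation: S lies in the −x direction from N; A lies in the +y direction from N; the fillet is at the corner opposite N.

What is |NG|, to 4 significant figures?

67.19

N is at the origin; NS is horizontal with |NS| = 58.7 and S on the −x side, so S = (-58.70, 0.000). NA is vertical with |NA| = 48.5 and A on the +y side, so A = (0.000, 48.50). The virtual corner opposite N is at (-58.70, 48.50). A1 meets SW tangentially, so TW is at right angles to SW and since A1 is tangent to GA there, TG ⟂ GA, with radius 12.2, so the center T sits 12.2 in from both sides at T = (-46.50, 36.30). That places the tangent points at W = (-58.70, 36.30) on SW and G = (-46.50, 48.50) on GA. Then |NG| = |G − N| = 67.19.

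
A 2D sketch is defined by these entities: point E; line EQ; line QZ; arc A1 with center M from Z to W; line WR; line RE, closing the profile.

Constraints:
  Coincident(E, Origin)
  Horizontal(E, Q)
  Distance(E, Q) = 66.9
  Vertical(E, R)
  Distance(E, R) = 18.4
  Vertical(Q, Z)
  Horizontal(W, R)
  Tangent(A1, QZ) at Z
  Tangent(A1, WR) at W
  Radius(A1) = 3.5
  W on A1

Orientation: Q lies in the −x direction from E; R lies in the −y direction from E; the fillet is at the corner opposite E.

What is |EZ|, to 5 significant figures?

68.539

E is at the origin; E and Q share the same y with |EQ| = 66.9 and Q on the −x side, so Q = (-66.900, 0.0000). ER is vertical with |ER| = 18.4 and R on the −y side, so R = (0.0000, -18.400). The virtual corner opposite E is at (-66.900, -18.400). Since A1 is tangent to QZ there, MZ ⟂ QZ and A1 meets WR tangentially, so MW is at right angles to WR, with radius 3.5, so the center M sits 3.5 in from both sides at M = (-63.400, -14.900). That places the tangent points at Z = (-66.900, -14.900) on QZ and W = (-63.400, -18.400) on WR. Then |EZ| = |Z − E| = 68.539.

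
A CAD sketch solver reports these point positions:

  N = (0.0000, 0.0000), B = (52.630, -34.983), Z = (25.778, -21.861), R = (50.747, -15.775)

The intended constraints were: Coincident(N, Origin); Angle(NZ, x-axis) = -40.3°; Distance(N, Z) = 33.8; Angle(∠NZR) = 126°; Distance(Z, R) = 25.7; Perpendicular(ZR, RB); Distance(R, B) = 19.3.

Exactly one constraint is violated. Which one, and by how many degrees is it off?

Perpendicular(ZR, RB) — off by 8.10°.

N = (0.00, 0.00) ✓; NZ at -40.30° ✓; |NZ| = 33.80 ✓; ∠NZR = 126.0° ✓; |ZR| = 25.70 ✓; ∠(ZR, RB) = 98.10° ✗; |RB| = 19.30 ✓.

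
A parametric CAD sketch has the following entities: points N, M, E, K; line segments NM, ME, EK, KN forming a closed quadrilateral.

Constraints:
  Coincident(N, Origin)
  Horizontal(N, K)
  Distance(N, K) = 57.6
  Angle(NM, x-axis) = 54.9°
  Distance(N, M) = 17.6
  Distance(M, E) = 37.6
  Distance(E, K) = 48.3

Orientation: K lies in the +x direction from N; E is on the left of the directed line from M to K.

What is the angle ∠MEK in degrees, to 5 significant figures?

69.282°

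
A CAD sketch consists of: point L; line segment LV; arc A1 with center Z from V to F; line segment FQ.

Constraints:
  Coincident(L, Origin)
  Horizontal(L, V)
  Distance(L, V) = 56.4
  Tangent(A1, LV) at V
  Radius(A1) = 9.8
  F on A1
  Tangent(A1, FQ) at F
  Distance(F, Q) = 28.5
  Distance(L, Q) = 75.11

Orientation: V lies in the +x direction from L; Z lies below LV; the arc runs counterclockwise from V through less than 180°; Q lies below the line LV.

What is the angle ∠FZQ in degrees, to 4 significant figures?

71.02°

Checks: |ZF| = 9.800 ✓; ∠(ZF, FQ) = 90.00° ✓; |FQ| = 28.50 ✓; |LQ| = 75.11 ✓.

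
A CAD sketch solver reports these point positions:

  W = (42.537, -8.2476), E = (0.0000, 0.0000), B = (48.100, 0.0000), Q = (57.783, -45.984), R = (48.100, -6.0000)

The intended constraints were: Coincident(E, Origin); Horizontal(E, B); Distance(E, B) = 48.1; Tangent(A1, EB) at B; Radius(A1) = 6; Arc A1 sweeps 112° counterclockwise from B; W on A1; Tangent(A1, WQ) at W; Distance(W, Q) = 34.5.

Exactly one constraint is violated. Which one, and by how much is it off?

Distance(W, Q) = 34.5 — off by 6.20.

E = (0.00, 0.00) ✓; E.y = 0.00, B.y = 0.00 ✓; |EB| = 48.10 ✓; ∠(RB, BE) = 90.00° ✓; |RB| = 6.000 ✓; bearing(R→W) − bearing(R→B) = 112.0° ✓; |RW| = 6.000 ✓; ∠(RW, WQ) = 90.00° ✓; |WQ| = 40.70 ✗.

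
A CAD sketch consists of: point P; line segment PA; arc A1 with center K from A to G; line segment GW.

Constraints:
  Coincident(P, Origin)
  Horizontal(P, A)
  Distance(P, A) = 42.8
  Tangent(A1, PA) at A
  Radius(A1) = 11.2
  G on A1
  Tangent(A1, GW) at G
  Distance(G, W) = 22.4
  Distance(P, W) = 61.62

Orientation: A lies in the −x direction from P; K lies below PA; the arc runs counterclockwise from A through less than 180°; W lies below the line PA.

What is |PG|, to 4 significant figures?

55.38

P is at the origin; PA is horizontal with |PA| = 42.8 and A on the −x side, so A = (-42.80, 0.000). A1 meets PA tangentially, so KA is at right angles to PA, so K = A + (0, -11.2) = (-42.80, -11.20). Since KG ⟂ GW (tangency), |KW| = √(11.2² + 22.4²) = 25.04 regardless of where G sits on A1. So W lies on both circle(P, 61.62) and circle(K, 25.04); the below-PA intersection is W = (-50.75, -34.95). G is the foot of the tangent from W: G = (-53.89, -12.77).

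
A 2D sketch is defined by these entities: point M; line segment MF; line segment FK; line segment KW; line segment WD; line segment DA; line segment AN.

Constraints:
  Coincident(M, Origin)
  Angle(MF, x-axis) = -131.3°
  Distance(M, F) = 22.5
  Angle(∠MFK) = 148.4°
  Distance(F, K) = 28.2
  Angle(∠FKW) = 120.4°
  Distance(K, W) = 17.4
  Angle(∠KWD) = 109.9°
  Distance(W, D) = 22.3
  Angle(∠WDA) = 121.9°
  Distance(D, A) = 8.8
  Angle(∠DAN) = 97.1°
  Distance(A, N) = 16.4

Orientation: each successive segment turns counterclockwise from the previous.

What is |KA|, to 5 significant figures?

34.054

M is at the origin; MF runs at -131.3° with length 22.5, so F = (-14.850, -16.903). ∠MFK = 148.4° gives FK at -99.700° from the x-axis; with |FK| = 28.2, K = (-19.601, -44.700). ∠FKW = 120.4° gives KW at -40.100° from the x-axis; with |KW| = 17.4, W = (-6.2918, -55.908). ∠KWD = 109.9° gives WD at 30.000° from the x-axis; with |WD| = 22.3, D = (13.021, -44.758). ∠WDA = 121.9° gives DA at 88.100° from the x-axis; with |DA| = 8.8, A = (13.312, -35.963). Then |KA| = |A − K| = 34.054.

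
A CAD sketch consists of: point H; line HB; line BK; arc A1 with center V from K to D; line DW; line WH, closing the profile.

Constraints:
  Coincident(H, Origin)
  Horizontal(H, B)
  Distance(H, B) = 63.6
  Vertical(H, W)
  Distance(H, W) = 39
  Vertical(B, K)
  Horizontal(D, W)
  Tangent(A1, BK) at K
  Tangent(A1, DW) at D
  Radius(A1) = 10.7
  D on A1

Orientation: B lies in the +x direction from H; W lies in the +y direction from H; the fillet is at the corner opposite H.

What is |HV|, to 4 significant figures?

59.99

H and W share the same x with |HW| = 39.0 and W on the +y side, so W = (0.000, 39.00). The virtual corner opposite H is at (63.60, 39.00). Since A1 is tangent to BK there, VK ⟂ BK and A1 meets DW tangentially, so VD is at right angles to DW, with radius 10.7, so the center V sits 10.7 in from both sides at V = (52.90, 28.30). Then |HV| = |V − H| = 59.99.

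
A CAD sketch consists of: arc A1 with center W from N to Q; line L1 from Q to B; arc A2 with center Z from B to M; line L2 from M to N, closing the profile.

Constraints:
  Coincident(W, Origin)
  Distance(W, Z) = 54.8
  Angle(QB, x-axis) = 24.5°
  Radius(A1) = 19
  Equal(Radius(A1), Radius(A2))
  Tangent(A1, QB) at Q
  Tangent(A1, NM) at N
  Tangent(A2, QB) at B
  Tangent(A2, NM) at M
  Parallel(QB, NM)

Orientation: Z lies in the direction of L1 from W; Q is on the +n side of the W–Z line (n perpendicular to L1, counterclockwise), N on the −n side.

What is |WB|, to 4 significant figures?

58.00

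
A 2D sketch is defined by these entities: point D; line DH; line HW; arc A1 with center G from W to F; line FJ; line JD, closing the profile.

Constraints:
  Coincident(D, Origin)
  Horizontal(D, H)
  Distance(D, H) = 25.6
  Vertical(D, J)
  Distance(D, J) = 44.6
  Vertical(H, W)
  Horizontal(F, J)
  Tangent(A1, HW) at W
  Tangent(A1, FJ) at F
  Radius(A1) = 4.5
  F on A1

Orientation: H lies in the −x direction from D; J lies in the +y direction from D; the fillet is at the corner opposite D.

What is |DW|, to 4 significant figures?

47.57

D is at the origin; D and H share the same y with |DH| = 25.6 and H on the −x side, so H = (-25.60, 0.000). DJ is vertical with |DJ| = 44.6 and J on the +y side, so J = (0.000, 44.60). The virtual corner opposite D is at (-25.60, 44.60). Since A1 is tangent to HW there, GW ⟂ HW and A1 meets FJ tangentially, so GF is at right angles to FJ, with radius 4.5, so the center G sits 4.5 in from both sides at G = (-21.10, 40.10). That places the tangent points at W = (-25.60, 40.10) on HW and F = (-21.10, 44.60) on FJ. Then |DW| = |W − D| = 47.57.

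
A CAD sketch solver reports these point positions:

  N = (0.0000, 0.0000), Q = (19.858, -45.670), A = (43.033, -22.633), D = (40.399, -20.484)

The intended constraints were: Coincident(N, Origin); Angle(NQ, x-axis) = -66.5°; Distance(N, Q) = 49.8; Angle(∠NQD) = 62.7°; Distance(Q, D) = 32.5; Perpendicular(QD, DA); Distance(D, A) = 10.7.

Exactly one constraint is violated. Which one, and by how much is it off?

Distance(D, A) = 10.7 — off by 7.30.

N = (0.00, 0.00) ✓; NQ at -66.50° ✓; |NQ| = 49.80 ✓; ∠NQD = 62.70° ✓; |QD| = 32.50 ✓; ∠(QD, DA) = 90.01° ✓; |DA| = 3.399 ✗.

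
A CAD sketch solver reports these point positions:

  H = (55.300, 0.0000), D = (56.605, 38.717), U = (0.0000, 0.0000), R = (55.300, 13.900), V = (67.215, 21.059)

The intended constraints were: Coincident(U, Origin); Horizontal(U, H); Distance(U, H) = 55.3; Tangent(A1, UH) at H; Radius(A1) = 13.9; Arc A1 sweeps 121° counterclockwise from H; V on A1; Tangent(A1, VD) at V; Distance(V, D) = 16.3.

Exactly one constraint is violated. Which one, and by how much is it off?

Distance(V, D) = 16.3 — off by 4.30.

U = (0.00, 0.00) ✓; U.y = 0.00, H.y = 0.00 ✓; |UH| = 55.30 ✓; ∠(RH, HU) = 90.00° ✓; |RH| = 13.90 ✓; bearing(R→V) − bearing(R→H) = 121.0° ✓; |RV| = 13.90 ✓; ∠(RV, VD) = 90.00° ✓; |VD| = 20.60 ✗.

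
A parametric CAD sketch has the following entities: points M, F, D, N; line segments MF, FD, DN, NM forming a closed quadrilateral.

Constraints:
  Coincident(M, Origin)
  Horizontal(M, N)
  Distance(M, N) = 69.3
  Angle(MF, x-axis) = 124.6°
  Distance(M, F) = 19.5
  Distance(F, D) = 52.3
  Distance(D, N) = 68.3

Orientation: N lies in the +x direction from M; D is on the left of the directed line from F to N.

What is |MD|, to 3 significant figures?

59.0

Checks: |MN| = 69.30 ✓; |MF| = 19.50 ✓; |FD| = 52.30 ✓; |DN| = 68.30 ✓.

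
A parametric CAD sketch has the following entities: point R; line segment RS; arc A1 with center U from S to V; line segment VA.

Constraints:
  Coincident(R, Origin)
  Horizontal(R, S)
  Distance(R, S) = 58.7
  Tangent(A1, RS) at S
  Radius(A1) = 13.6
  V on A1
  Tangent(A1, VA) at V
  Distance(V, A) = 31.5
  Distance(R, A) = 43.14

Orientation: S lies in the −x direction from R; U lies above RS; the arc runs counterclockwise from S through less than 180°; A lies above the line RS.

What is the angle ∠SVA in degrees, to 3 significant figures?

153°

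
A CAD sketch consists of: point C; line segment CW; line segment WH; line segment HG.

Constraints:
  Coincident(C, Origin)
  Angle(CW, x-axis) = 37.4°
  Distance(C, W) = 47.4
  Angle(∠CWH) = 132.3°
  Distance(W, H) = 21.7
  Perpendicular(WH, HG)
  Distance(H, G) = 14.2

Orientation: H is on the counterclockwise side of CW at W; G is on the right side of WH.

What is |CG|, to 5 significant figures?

72.797

C is at the origin; CW runs at 37.4° with length 47.4, so W = 47.4·(cos 37.4°, sin 37.4°) = (37.655, 28.790). ∠CWH = 132.3°, so WH runs at 37.4° + (180° − 132.3°) = 85.100° from the x-axis; with |WH| = 21.7, H = W + 21.7·(cos 85.100°, sin 85.100°) = (39.509, 50.410). WH ⟂ HG; with |HG| = 14.2 on the right of WH, G = H + 14.2·(0.99635, -0.085417) = (53.657, 49.197). Then |CG| = |G − C| = 72.797.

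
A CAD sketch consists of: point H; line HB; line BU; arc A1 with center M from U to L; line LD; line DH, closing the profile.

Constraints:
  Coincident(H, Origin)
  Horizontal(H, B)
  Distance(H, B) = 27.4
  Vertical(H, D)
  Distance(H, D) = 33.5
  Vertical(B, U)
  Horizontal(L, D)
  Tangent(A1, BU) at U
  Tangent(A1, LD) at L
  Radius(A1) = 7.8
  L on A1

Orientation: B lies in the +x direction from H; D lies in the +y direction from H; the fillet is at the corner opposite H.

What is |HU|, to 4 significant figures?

37.57

The virtual corner opposite H is at (27.40, 33.50). The tangent condition forces MU to be normal to BU and A1 meets LD tangentially, so ML is at right angles to LD, with radius 7.8, so the center M sits 7.8 in from both sides at M = (19.60, 25.70). That places the tangent points at U = (27.40, 25.70) on BU and L = (19.60, 33.50) on LD. Then |HU| = |U − H| = 37.57.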